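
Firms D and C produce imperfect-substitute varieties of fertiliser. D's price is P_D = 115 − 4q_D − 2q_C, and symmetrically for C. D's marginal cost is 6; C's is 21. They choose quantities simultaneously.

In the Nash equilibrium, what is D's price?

Firm D's profit: π = q_D(115 − 4q_D − 2q_C) − 6q_D.
∂π/∂q_D = 109 − 8q_D − 2q_C = 0 ⇒ q_D = 13.625 − 0.25q_C.
Similarly q_C = 11.75 − 0.25q_D.
Plugging q_C into D's best response: q_D = 13.625 − 0.25(11.75 − 0.25q_D) ⇒ 0.9375q_D = 10.6875, so q_D = 11.4.
Then q_C = 11.75 − 0.25·11.4 = 8.9.
P_D = 115 − 4·11.4 − 2·8.9 = 51.6.

51.6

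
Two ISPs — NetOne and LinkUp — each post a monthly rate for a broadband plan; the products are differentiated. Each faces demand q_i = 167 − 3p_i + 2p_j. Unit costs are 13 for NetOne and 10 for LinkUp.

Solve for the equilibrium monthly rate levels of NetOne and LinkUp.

NetOne's profit: π = (p_{NetOne} − 13)(167 − 3p_{NetOne} + 2p_{LinkUp}).
∂π/∂p_{NetOne} = 206 − 6p_{NetOne} + 2p_{LinkUp} = 0 ⇒ p_{NetOne} = 103/3 + (1/3)p_{LinkUp}.
Similarly p_{LinkUp} = 197/6 + (1/3)p_{NetOne}.
Substituting the second reaction function into the first: p_{NetOne} = 103/3 + (1/3)(197/6 + (1/3)p_{NetOne}), which gives (8/9)p_{NetOne} = 815/18 ⇒ p_{NetOne} = 50.9375.
Then p_{LinkUp} = 197/6 + (1/3)·50.9375 = 49.8125.

50.9375, 49.8125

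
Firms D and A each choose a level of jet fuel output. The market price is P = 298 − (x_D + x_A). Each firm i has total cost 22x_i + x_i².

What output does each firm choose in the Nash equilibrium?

Firm D's profit: π = x_D(298 − (x_D + x_A)) − 22x_D − x_D².
∂π/∂x_D = 276 − 4x_D − x_A = 0, so x_D = 69 − 0.25x_A.
By symmetry x_A = x_D; substituting into the reaction function, 1.25x_D = 69 and x_D = 55.2.

55.2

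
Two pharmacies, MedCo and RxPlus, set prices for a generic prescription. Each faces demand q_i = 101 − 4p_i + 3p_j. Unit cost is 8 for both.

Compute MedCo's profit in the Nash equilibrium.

MedCo's profit: π = (p_{MedCo} − 8)(101 − 4p_{MedCo} + 3p_{RxPlus}).
∂π/∂p_{MedCo} = 133 − 8p_{MedCo} + 3p_{RxPlus} = 0 ⇒ p_{MedCo} = 16.625 + 0.375p_{RxPlus}.
By symmetry p_{RxPlus} = p_{MedCo}; substituting into the reaction function, 0.625p_{MedCo} = 16.625 and p_{MedCo} = 26.6.
q_{MedCo} = 101 − 4·26.6 + 3·26.6 = 74.4.
Profit = (26.6 − 8)·74.4 = 1383.84.

1383.84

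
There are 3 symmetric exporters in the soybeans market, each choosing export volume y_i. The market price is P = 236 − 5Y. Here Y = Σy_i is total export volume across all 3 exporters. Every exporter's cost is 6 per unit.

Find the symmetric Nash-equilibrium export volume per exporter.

11.5

A representative exporter's profit is π_i = y_i(236 − 5Y) − 6y_i, with Y = y_i + Σ_{j≠i} y_j.
First-order condition: 230 − 10y_i − 5Σ_{j≠i} y_j = 0.
With identical exporters, set every y_j = y: then 230 − 10y − 10y = 0, i.e. y = 230/20 = 11.5.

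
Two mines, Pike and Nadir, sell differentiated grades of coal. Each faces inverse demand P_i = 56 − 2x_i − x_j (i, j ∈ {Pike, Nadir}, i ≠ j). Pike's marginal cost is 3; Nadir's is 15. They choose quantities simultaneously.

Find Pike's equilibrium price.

Mine Pike's profit: π = x_{Pike}(56 − 2x_{Pike} − x_{Nadir}) − 3x_{Pike}.
∂π/∂x_{Pike} = 53 − 4x_{Pike} − x_{Nadir} = 0 ⇒ x_{Pike} = 13.25 − 0.25x_{Nadir}.
Similarly x_{Nadir} = 10.25 − 0.25x_{Pike}.
Substituting the second reaction function into the first: x_{Pike} = 13.25 − 0.25(10.25 − 0.25x_{Pike}), which gives 0.9375x_{Pike} = 10.6875 ⇒ x_{Pike} = 11.4.
Then x_{Nadir} = 10.25 − 0.25·11.4 = 7.4.
P_{Pike} = 56 − 2·11.4 − 7.4 = 25.8.

25.8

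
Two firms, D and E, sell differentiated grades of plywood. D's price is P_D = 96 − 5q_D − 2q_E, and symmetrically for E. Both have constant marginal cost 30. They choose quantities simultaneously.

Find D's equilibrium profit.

151.25

Firm D's profit: π = q_D(96 − 5q_D − 2q_E) − 30q_D.
∂π/∂q_D = 66 − 10q_D − 2q_E = 0 ⇒ q_D = 6.6 − 0.2q_E.
Setting q_D = q_E in the reaction function: q_D = 6.6 − 0.2q_D, so q_D = 6.6 / 1.2 = 5.5.
P_D = 96 − 5·5.5 − 2·5.5 = 57.5.
Profit = (57.5 − 30)·5.5 = 151.25.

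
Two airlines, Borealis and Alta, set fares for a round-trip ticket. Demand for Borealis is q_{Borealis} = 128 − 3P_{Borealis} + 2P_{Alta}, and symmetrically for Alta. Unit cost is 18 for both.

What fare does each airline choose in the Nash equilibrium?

45.5

Borealis's profit: π = (P_{Borealis} − 18)(128 − 3P_{Borealis} + 2P_{Alta}).
∂π/∂P_{Borealis} = 182 − 6P_{Borealis} + 2P_{Alta} = 0 ⇒ P_{Borealis} = 91/3 + (1/3)P_{Alta}.
Setting P_{Borealis} = P_{Alta} in the reaction function: P_{Borealis} = 91/3 + (1/3)P_{Borealis}, so P_{Borealis} = (91/3) / (2/3) = 45.5.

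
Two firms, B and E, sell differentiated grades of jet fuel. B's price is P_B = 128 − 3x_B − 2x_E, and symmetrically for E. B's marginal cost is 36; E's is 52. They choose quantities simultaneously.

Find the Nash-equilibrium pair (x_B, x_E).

Firm B's profit: π = x_B(128 − 3x_B − 2x_E) − 36x_B.
∂π/∂x_B = 92 − 6x_B − 2x_E = 0 ⇒ x_B = 46/3 − (1/3)x_E.
Similarly x_E = 38/3 − (1/3)x_B.
Substituting the second reaction function into the first: x_B = 46/3 − (1/3)(38/3 − (1/3)x_B), which gives (8/9)x_B = 100/9 ⇒ x_B = 12.5.
Then x_E = 38/3 − (1/3)·12.5 = 8.5.

12.5, 8.5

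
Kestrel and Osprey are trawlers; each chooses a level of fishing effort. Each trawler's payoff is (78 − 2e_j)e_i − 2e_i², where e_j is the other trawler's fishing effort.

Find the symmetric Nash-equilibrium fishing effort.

Kestrel's payoff is (78 − 2e_O)e_K − 2e_K².
∂π/∂e_K = 78 − 2e_O − 4e_K = 0, so e_K = 19.5 − 0.5e_O.
Setting e_K = e_O in the reaction function: e_K = 19.5 − 0.5e_K, so e_K = 19.5 / 1.5 = 13.

13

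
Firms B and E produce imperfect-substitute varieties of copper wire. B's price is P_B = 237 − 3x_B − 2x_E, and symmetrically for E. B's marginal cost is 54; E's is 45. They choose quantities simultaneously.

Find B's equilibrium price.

Firm B's profit: π = x_B(237 − 3x_B − 2x_E) − 54x_B.
∂π/∂x_B = 183 − 6x_B − 2x_E = 0 ⇒ x_B = 30.5 − (1/3)x_E.
Similarly x_E = 32 − (1/3)x_B.
Plugging x_E into B's best response: x_B = 30.5 − (1/3)(32 − (1/3)x_B) ⇒ (8/9)x_B = 119/6, so x_B = 22.3125.
Then x_E = 32 − (1/3)·22.3125 = 24.5625.
P_B = 237 − 3·22.3125 − 2·24.5625 = 120.9375.

120.9375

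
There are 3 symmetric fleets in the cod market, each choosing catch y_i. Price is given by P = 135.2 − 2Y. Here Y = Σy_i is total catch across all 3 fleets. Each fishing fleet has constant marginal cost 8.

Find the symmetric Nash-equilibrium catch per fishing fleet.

15.9

A representative fishing fleet's profit is π_i = y_i(135.2 − 2Y) − 8y_i, with Y = y_i + Σ_{j≠i} y_j.
First-order condition: 127.2 − 4y_i − 2Σ_{j≠i} y_j = 0.
With identical fishing fleets, set every y_j = y: then 127.2 − 4y − 4y = 0, i.e. y = 127.2/8 = 15.9.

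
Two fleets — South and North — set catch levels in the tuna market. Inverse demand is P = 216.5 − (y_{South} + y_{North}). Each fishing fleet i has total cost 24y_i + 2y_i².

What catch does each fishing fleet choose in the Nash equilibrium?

Fishing fleet South's profit: π = y_{South}(216.5 − (y_{South} + y_{North})) − 24y_{South} − 2y_{South}².
∂π/∂y_{South} = 192.5 − 6y_{South} − y_{North} = 0, so y_{South} = 385/12 − (1/6)y_{North}.
The game is symmetric, so in equilibrium y_{North} = y_{South}: the reaction function gives (7/6)y_{South} = 385/12, hence y_{South} = 27.5.

27.5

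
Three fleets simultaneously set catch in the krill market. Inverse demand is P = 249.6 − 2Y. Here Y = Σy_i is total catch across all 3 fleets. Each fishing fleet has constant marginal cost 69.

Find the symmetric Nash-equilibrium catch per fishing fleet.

22.575

A representative fishing fleet's profit is π_i = y_i(249.6 − 2Y) − 69y_i, with Y = y_i + Σ_{j≠i} y_j.
First-order condition: 180.6 − 4y_i − 2Σ_{j≠i} y_j = 0.
Imposing symmetry (y_j = y for all j) turns Σ_{j≠i} y_j into 2y, so 180.6 = 8y and y = 22.575.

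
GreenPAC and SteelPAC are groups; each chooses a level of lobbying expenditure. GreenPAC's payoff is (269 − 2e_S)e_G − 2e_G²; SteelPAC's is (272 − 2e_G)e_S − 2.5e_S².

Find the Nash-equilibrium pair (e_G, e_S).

50.0625, 34.375

Expanding GreenPAC's payoff: 269e_G − 2e_Se_G − 2e_G².
∂π/∂e_G = 269 − 2e_S − 4e_G = 0, so e_G = 67.25 − 0.5e_S.
Likewise for SteelPAC: e_S = 54.4 − 0.4e_G.
Solving the two reaction functions simultaneously: (1 − (−0.5)(−0.4))e_G = 67.25 − 0.5·54.4, so 0.8e_G = 40.05 and e_G = 50.0625.
Then e_S = 54.4 − 0.4·50.0625 = 34.375.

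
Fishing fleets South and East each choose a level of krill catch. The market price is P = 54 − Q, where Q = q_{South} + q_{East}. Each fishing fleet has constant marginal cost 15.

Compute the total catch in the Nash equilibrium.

Fishing fleet South's profit: π = q_{South}(54 − (q_{South} + q_{East})) − 15q_{South}.
∂π/∂q_{South} = 39 − 2q_{South} − q_{East} = 0, so q_{South} = 19.5 − 0.5q_{East}.
By symmetry q_{East} = q_{South}; substituting into the reaction function, 1.5q_{South} = 19.5 and q_{South} = 13.
Total catch: 13 + 13 = 26.

26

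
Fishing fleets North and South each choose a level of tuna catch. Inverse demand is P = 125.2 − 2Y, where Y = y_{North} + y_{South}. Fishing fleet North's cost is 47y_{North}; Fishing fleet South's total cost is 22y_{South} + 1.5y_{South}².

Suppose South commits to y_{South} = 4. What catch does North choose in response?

Fishing fleet North's profit: π = y_{North}(125.2 − 2(y_{North} + y_{South})) − 47y_{North}.
∂π/∂y_{North} = 78.2 − 4y_{North} − 2y_{South} = 0, so y_{North} = 19.55 − 0.5y_{South}.
At y_{South} = 4: y_{North} = 19.55 − 0.5·4 = 17.55.

17.55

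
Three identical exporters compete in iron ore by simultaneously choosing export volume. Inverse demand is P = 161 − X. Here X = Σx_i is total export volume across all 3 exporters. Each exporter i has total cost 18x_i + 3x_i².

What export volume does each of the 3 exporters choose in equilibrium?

A representative exporter's profit is π_i = x_i(161 − X) − 18x_i − 3x_i², with X = x_i + Σ_{j≠i} x_j.
First-order condition: 143 − 8x_i − Σ_{j≠i} x_j = 0.
Imposing symmetry (x_j = x for all j) turns Σ_{j≠i} x_j into 2x, so 143 = 10x and x = 14.3.

14.3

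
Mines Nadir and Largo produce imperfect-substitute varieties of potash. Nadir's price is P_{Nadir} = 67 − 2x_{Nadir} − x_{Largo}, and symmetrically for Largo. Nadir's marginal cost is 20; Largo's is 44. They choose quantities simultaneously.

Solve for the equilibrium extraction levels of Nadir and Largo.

11, 3

Mine Nadir's profit: π = x_{Nadir}(67 − 2x_{Nadir} − x_{Largo}) − 20x_{Nadir}.
∂π/∂x_{Nadir} = 47 − 4x_{Nadir} − x_{Largo} = 0 ⇒ x_{Nadir} = 11.75 − 0.25x_{Largo}.
Similarly x_{Largo} = 5.75 − 0.25x_{Nadir}.
Plugging x_{Largo} into Nadir's best response: x_{Nadir} = 11.75 − 0.25(5.75 − 0.25x_{Nadir}) ⇒ 0.9375x_{Nadir} = 10.3125, so x_{Nadir} = 11.
Then x_{Largo} = 5.75 − 0.25·11 = 3.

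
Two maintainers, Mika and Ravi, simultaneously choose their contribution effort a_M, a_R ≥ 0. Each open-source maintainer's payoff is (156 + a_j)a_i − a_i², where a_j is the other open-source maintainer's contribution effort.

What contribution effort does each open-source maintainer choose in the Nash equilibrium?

Mika's payoff is (156 + a_R)a_M − a_M².
∂π/∂a_M = 156 + a_R − 2a_M = 0, so a_M = 78 + 0.5a_R.
By symmetry a_R = a_M; substituting into the reaction function, 0.5a_M = 78 and a_M = 156.

156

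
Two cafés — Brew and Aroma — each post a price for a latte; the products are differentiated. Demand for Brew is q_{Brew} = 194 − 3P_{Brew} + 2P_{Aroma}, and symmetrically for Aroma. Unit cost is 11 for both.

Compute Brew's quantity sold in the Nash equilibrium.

Brew's profit: π = (P_{Brew} − 11)(194 − 3P_{Brew} + 2P_{Aroma}).
∂π/∂P_{Brew} = 227 − 6P_{Brew} + 2P_{Aroma} = 0 ⇒ P_{Brew} = 227/6 + (1/3)P_{Aroma}.
The game is symmetric, so in equilibrium P_{Aroma} = P_{Brew}: the reaction function gives (2/3)P_{Brew} = 227/6, hence P_{Brew} = 56.75.
q_{Brew} = 194 − 3·56.75 + 2·56.75 = 137.25.

137.25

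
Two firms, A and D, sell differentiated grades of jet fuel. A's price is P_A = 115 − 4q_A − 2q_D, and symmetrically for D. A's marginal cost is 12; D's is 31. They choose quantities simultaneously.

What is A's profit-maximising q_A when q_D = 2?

Firm A's profit: π = q_A(115 − 4q_A − 2q_D) − 12q_A.
∂π/∂q_A = 103 − 8q_A − 2q_D = 0 ⇒ q_A = 12.875 − 0.25q_D.
At q_D = 2: q_A = 12.875 − 0.25·2 = 12.375.

12.375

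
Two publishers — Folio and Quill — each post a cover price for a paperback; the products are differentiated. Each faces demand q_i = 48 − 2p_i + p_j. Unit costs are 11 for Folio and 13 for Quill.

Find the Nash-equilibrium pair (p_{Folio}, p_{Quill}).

Folio's profit: π = (p_{Folio} − 11)(48 − 2p_{Folio} + p_{Quill}).
∂π/∂p_{Folio} = 70 − 4p_{Folio} + p_{Quill} = 0 ⇒ p_{Folio} = 17.5 + 0.25p_{Quill}.
Similarly p_{Quill} = 18.5 + 0.25p_{Folio}.
Substituting the second reaction function into the first: p_{Folio} = 17.5 + 0.25(18.5 + 0.25p_{Folio}), which gives 0.9375p_{Folio} = 22.125 ⇒ p_{Folio} = 23.6.
Then p_{Quill} = 18.5 + 0.25·23.6 = 24.4.

23.6, 24.4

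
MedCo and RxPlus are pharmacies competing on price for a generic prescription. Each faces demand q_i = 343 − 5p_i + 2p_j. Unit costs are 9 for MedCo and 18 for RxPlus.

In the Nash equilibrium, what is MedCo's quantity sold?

MedCo's profit: π = (p_{MedCo} − 9)(343 − 5p_{MedCo} + 2p_{RxPlus}).
∂π/∂p_{MedCo} = 388 − 10p_{MedCo} + 2p_{RxPlus} = 0 ⇒ p_{MedCo} = 38.8 + 0.2p_{RxPlus}.
Similarly p_{RxPlus} = 43.3 + 0.2p_{MedCo}.
Substituting the second reaction function into the first: p_{MedCo} = 38.8 + 0.2(43.3 + 0.2p_{MedCo}), which gives 0.96p_{MedCo} = 47.46 ⇒ p_{MedCo} = 49.4375.
Then p_{RxPlus} = 43.3 + 0.2·49.4375 = 53.1875.
q_{MedCo} = 343 − 5·49.4375 + 2·53.1875 = 202.1875.

202.1875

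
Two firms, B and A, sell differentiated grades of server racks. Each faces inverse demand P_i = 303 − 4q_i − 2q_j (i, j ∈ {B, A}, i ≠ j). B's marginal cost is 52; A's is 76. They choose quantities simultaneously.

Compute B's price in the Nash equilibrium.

155.6

Firm B's profit: π = q_B(303 − 4q_B − 2q_A) − 52q_B.
∂π/∂q_B = 251 − 8q_B − 2q_A = 0 ⇒ q_B = 31.375 − 0.25q_A.
Similarly q_A = 28.375 − 0.25q_B.
Solving the two reaction functions simultaneously: (1 − (−0.25)(−0.25))q_B = 31.375 − 0.25·28.375, so 0.9375q_B = 777/32 and q_B = 25.9.
Then q_A = 28.375 − 0.25·25.9 = 21.9.
P_B = 303 − 4·25.9 − 2·21.9 = 155.6.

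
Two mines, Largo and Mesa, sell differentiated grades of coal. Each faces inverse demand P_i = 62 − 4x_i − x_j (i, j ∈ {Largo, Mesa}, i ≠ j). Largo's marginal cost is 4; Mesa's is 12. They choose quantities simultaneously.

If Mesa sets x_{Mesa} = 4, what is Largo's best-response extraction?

6.75

Mine Largo's profit: π = x_{Largo}(62 − 4x_{Largo} − x_{Mesa}) − 4x_{Largo}.
∂π/∂x_{Largo} = 58 − 8x_{Largo} − x_{Mesa} = 0 ⇒ x_{Largo} = 7.25 − 0.125x_{Mesa}.
At x_{Mesa} = 4: x_{Largo} = 7.25 − 0.125·4 = 6.75.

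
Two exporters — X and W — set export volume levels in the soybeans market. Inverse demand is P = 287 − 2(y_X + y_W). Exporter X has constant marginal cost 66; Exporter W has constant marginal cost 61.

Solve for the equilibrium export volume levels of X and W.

Exporter X's profit: π = y_X(287 − 2(y_X + y_W)) − 66y_X.
∂π/∂y_X = 221 − 4y_X − 2y_W = 0, so y_X = 55.25 − 0.5y_W.
By the same steps for W: y_W = 56.5 − 0.5y_X.
Solving the two reaction functions simultaneously: (1 − (−0.5)(−0.5))y_X = 55.25 − 0.5·56.5, so 0.75y_X = 27 and y_X = 36.
Then y_W = 56.5 − 0.5·36 = 38.5.

36, 38.5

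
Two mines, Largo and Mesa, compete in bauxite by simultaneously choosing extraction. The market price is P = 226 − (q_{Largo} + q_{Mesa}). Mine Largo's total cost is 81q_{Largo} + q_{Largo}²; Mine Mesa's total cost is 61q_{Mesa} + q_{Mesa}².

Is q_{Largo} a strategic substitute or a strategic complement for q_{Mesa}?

Mine Largo's profit: π = q_{Largo}(226 − (q_{Largo} + q_{Mesa})) − 81q_{Largo} − q_{Largo}².
∂π/∂q_{Largo} = 145 − 4q_{Largo} − q_{Mesa} = 0, so q_{Largo} = 36.25 − 0.25q_{Mesa}.
The best-response slope dq_{Largo}/dq_{Mesa} = −0.25 < 0: the reaction function is downward-sloping, so the choices are strategic substitutes.

strategic substitutes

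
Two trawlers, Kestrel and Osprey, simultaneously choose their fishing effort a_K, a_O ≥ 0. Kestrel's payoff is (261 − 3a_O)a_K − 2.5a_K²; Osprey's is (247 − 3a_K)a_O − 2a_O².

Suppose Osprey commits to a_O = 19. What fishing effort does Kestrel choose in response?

40.8

Expanding Kestrel's payoff: 261a_K − 3a_Oa_K − 2.5a_K².
∂π/∂a_K = 261 − 3a_O − 5a_K = 0, so a_K = 52.2 − 0.6a_O.
At a_O = 19: a_K = 52.2 − 0.6·19 = 40.8.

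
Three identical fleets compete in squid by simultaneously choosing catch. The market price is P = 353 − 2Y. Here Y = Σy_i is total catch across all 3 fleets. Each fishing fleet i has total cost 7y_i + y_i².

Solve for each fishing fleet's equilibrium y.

A representative fishing fleet's profit is π_i = y_i(353 − 2Y) − 7y_i − y_i², with Y = y_i + Σ_{j≠i} y_j.
First-order condition: 346 − 6y_i − 2Σ_{j≠i} y_j = 0.
With identical fishing fleets, set every y_j = y: then 346 − 6y − 4y = 0, i.e. y = 346/10 = 34.6.

34.6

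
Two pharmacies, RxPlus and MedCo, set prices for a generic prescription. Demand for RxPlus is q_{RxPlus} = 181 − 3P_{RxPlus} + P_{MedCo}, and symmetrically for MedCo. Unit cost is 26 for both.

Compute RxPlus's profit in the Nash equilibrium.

RxPlus's profit: π = (P_{RxPlus} − 26)(181 − 3P_{RxPlus} + P_{MedCo}).
∂π/∂P_{RxPlus} = 259 − 6P_{RxPlus} + P_{MedCo} = 0 ⇒ P_{RxPlus} = 259/6 + (1/6)P_{MedCo}.
Setting P_{RxPlus} = P_{MedCo} in the reaction function: P_{RxPlus} = 259/6 + (1/6)P_{RxPlus}, so P_{RxPlus} = (259/6) / (5/6) = 51.8.
q_{RxPlus} = 181 − 3·51.8 + 51.8 = 77.4.
Profit = (51.8 − 26)·77.4 = 1996.92.

1996.92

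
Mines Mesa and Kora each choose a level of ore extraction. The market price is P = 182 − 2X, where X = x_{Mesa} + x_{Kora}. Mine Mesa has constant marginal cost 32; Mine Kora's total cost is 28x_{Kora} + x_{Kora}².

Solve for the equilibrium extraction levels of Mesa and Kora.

Mine Mesa's profit: π = x_{Mesa}(182 − 2(x_{Mesa} + x_{Kora})) − 32x_{Mesa}.
∂π/∂x_{Mesa} = 150 − 4x_{Mesa} − 2x_{Kora} = 0, so x_{Mesa} = 37.5 − 0.5x_{Kora}.
For Kora: ∂π/∂x_{Kora} = 154 − 6x_{Kora} − 2x_{Mesa} = 0 ⇒ x_{Kora} = 77/3 − (1/3)x_{Mesa}.
Plugging x_{Kora} into Mesa's best response: x_{Mesa} = 37.5 − 0.5(77/3 − (1/3)x_{Mesa}) ⇒ (5/6)x_{Mesa} = 74/3, so x_{Mesa} = 29.6.
Then x_{Kora} = 77/3 − (1/3)·29.6 = 15.8.

29.6, 15.8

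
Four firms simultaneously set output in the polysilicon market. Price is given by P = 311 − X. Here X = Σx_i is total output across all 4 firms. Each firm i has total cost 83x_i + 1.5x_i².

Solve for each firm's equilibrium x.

A representative firm's profit is π_i = x_i(311 − X) − 83x_i − 1.5x_i², with X = x_i + Σ_{j≠i} x_j.
First-order condition: 228 − 5x_i − Σ_{j≠i} x_j = 0.
Imposing symmetry (x_j = x for all j) turns Σ_{j≠i} x_j into 3x, so 228 = 8x and x = 28.5.

28.5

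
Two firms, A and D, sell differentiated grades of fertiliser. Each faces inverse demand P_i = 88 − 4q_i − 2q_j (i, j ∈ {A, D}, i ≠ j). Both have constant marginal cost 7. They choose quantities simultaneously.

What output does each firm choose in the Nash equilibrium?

Firm A's profit: π = q_A(88 − 4q_A − 2q_D) − 7q_A.
∂π/∂q_A = 81 − 8q_A − 2q_D = 0 ⇒ q_A = 10.125 − 0.25q_D.
Setting q_A = q_D in the reaction function: q_A = 10.125 − 0.25q_A, so q_A = 10.125 / 1.25 = 8.1.

8.1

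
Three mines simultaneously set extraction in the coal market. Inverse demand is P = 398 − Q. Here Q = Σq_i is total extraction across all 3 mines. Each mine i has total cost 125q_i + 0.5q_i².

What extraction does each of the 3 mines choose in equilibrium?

54.6

A representative mine's profit is π_i = q_i(398 − Q) − 125q_i − 0.5q_i², with Q = q_i + Σ_{j≠i} q_j.
First-order condition: 273 − 3q_i − Σ_{j≠i} q_j = 0.
With identical mines, set every q_j = q: then 273 − 3q − 2q = 0, i.e. q = 273/5 = 54.6.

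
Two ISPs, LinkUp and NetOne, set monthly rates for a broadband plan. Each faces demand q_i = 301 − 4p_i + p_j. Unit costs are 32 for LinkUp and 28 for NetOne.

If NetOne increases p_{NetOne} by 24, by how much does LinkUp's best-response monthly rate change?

3

LinkUp's profit: π = (p_{LinkUp} − 32)(301 − 4p_{LinkUp} + p_{NetOne}).
∂π/∂p_{LinkUp} = 429 − 8p_{LinkUp} + p_{NetOne} = 0 ⇒ p_{LinkUp} = 53.625 + 0.125p_{NetOne}.
The reaction-function slope is 0.125, so a 24-unit rise in p_{NetOne} moves p_{LinkUp} by 0.125 × 24 = 3. LinkUp's best response rises — the actions are strategic complements.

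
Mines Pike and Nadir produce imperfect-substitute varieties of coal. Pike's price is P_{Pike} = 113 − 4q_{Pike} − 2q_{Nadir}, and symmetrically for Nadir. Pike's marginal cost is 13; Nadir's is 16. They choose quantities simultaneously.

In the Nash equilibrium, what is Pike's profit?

408.04

Mine Pike's profit: π = q_{Pike}(113 − 4q_{Pike} − 2q_{Nadir}) − 13q_{Pike}.
∂π/∂q_{Pike} = 100 − 8q_{Pike} − 2q_{Nadir} = 0 ⇒ q_{Pike} = 12.5 − 0.25q_{Nadir}.
Similarly q_{Nadir} = 12.125 − 0.25q_{Pike}.
Plugging q_{Nadir} into Pike's best response: q_{Pike} = 12.5 − 0.25(12.125 − 0.25q_{Pike}) ⇒ 0.9375q_{Pike} = 303/32, so q_{Pike} = 10.1.
Then q_{Nadir} = 12.125 − 0.25·10.1 = 9.6.
P_{Pike} = 113 − 4·10.1 − 2·9.6 = 53.4.
Profit = (53.4 − 13)·10.1 = 408.04.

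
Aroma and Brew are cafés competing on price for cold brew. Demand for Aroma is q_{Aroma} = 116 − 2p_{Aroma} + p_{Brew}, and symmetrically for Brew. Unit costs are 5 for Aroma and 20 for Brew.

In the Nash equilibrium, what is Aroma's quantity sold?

78

Aroma's profit: π = (p_{Aroma} − 5)(116 − 2p_{Aroma} + p_{Brew}).
∂π/∂p_{Aroma} = 126 − 4p_{Aroma} + p_{Brew} = 0 ⇒ p_{Aroma} = 31.5 + 0.25p_{Brew}.
Similarly p_{Brew} = 39 + 0.25p_{Aroma}.
Plugging p_{Brew} into Aroma's best response: p_{Aroma} = 31.5 + 0.25(39 + 0.25p_{Aroma}) ⇒ 0.9375p_{Aroma} = 41.25, so p_{Aroma} = 44.
Then p_{Brew} = 39 + 0.25·44 = 50.
q_{Aroma} = 116 − 2·44 + 50 = 78.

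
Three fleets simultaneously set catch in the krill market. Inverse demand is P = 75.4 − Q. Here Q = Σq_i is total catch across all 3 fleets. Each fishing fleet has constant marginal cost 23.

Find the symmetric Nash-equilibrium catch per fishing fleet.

A representative fishing fleet's profit is π_i = q_i(75.4 − Q) − 23q_i, with Q = q_i + Σ_{j≠i} q_j.
First-order condition: 52.4 − 2q_i − Σ_{j≠i} q_j = 0.
With identical fishing fleets, set every q_j = q: then 52.4 − 2q − 2q = 0, i.e. q = 52.4/4 = 13.1.

13.1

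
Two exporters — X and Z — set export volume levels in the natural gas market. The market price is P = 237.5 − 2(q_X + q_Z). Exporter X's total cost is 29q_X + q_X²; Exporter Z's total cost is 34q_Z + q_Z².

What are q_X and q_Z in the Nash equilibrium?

Exporter X's profit: π = q_X(237.5 − 2(q_X + q_Z)) − 29q_X − q_X².
∂π/∂q_X = 208.5 − 6q_X − 2q_Z = 0, so q_X = 34.75 − (1/3)q_Z.
By the same steps for Z: q_Z = 407/12 − (1/3)q_X.
Substituting the second reaction function into the first: q_X = 34.75 − (1/3)(407/12 − (1/3)q_X), which gives (8/9)q_X = 211/9 ⇒ q_X = 26.375.
Then q_Z = 407/12 − (1/3)·26.375 = 25.125.

26.375, 25.125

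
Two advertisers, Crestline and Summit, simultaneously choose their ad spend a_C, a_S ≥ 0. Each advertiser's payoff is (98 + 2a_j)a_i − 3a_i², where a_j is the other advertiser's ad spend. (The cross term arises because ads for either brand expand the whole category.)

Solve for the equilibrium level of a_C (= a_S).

24.5

Crestline's payoff is (98 + 2a_S)a_C − 3a_C².
∂π/∂a_C = 98 + 2a_S − 6a_C = 0, so a_C = 49/3 + (1/3)a_S.
Setting a_C = a_S in the reaction function: a_C = 49/3 + (1/3)a_C, so a_C = (49/3) / (2/3) = 24.5.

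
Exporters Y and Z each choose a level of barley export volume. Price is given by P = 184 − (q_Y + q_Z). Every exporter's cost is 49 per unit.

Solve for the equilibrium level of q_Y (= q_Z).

Exporter Y's profit: π = q_Y(184 − (q_Y + q_Z)) − 49q_Y.
∂π/∂q_Y = 135 − 2q_Y − q_Z = 0, so q_Y = 67.5 − 0.5q_Z.
By symmetry q_Z = q_Y; substituting into the reaction function, 1.5q_Y = 67.5 and q_Y = 45.

45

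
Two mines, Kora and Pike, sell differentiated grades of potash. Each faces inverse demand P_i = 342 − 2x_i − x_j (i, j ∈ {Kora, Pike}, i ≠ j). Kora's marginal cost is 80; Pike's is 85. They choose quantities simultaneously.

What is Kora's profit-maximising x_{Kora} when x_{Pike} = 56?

51.5

Mine Kora's profit: π = x_{Kora}(342 − 2x_{Kora} − x_{Pike}) − 80x_{Kora}.
∂π/∂x_{Kora} = 262 − 4x_{Kora} − x_{Pike} = 0 ⇒ x_{Kora} = 65.5 − 0.25x_{Pike}.
At x_{Pike} = 56: x_{Kora} = 65.5 − 0.25·56 = 51.5.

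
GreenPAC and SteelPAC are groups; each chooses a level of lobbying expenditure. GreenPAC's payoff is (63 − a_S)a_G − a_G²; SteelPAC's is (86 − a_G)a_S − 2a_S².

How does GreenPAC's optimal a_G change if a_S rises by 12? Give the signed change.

-6

Expanding GreenPAC's payoff: 63a_G − a_Sa_G − a_G².
∂π/∂a_G = 63 − a_S − 2a_G = 0, so a_G = 31.5 − 0.5a_S.
The reaction-function slope is −0.5, so a 12-unit rise in a_S moves a_G by −0.5 × 12 = −6. GreenPAC's best response falls — the actions are strategic substitutes.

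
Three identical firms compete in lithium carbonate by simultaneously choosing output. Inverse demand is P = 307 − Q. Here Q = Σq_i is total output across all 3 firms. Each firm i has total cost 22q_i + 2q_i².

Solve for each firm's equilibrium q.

35.625

A representative firm's profit is π_i = q_i(307 − Q) − 22q_i − 2q_i², with Q = q_i + Σ_{j≠i} q_j.
First-order condition: 285 − 6q_i − Σ_{j≠i} q_j = 0.
Imposing symmetry (q_j = q for all j) turns Σ_{j≠i} q_j into 2q, so 285 = 8q and q = 35.625.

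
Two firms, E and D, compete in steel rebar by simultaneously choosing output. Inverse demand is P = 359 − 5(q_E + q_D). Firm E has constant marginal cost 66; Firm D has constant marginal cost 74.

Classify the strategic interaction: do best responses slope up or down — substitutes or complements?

Firm E's profit: π = q_E(359 − 5(q_E + q_D)) − 66q_E.
∂π/∂q_E = 293 − 10q_E − 5q_D = 0, so q_E = 29.3 − 0.5q_D.
The best-response slope dq_E/dq_D = −0.5 < 0: the reaction function is downward-sloping, so the choices are strategic substitutes.

strategic substitutes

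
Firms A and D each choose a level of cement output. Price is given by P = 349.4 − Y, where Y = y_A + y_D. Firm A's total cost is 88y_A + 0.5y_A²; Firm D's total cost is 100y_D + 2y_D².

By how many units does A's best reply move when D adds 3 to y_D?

Firm A's profit: π = y_A(349.4 − (y_A + y_D)) − 88y_A − 0.5y_A².
∂π/∂y_A = 261.4 − 3y_A − y_D = 0, so y_A = 1307/15 − (1/3)y_D.
The reaction-function slope is −1/3, so a 3-unit rise in y_D moves y_A by −1/3 × 3 = −1. A's best response falls — the actions are strategic substitutes.

-1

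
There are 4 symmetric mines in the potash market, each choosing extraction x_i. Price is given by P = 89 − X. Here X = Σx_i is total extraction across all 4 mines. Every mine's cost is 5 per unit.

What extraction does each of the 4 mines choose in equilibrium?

16.8

A representative mine's profit is π_i = x_i(89 − X) − 5x_i, with X = x_i + Σ_{j≠i} x_j.
First-order condition: 84 − 2x_i − Σ_{j≠i} x_j = 0.
With identical mines, set every x_j = x: then 84 − 2x − 3x = 0, i.e. x = 84/5 = 16.8.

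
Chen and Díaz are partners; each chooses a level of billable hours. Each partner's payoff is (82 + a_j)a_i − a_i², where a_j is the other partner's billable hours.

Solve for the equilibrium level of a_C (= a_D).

82

Chen's payoff is (82 + a_D)a_C − a_C².
∂π/∂a_C = 82 + a_D − 2a_C = 0, so a_C = 41 + 0.5a_D.
Setting a_C = a_D in the reaction function: a_C = 41 + 0.5a_C, so a_C = 41 / 0.5 = 82.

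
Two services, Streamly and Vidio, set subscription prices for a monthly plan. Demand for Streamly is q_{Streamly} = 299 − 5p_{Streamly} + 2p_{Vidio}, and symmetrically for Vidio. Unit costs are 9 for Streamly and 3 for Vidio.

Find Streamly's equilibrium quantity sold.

Streamly's profit: π = (p_{Streamly} − 9)(299 − 5p_{Streamly} + 2p_{Vidio}).
∂π/∂p_{Streamly} = 344 − 10p_{Streamly} + 2p_{Vidio} = 0 ⇒ p_{Streamly} = 34.4 + 0.2p_{Vidio}.
Similarly p_{Vidio} = 31.4 + 0.2p_{Streamly}.
Plugging p_{Vidio} into Streamly's best response: p_{Streamly} = 34.4 + 0.2(31.4 + 0.2p_{Streamly}) ⇒ 0.96p_{Streamly} = 40.68, so p_{Streamly} = 42.375.
Then p_{Vidio} = 31.4 + 0.2·42.375 = 39.875.
q_{Streamly} = 299 − 5·42.375 + 2·39.875 = 166.875.

166.875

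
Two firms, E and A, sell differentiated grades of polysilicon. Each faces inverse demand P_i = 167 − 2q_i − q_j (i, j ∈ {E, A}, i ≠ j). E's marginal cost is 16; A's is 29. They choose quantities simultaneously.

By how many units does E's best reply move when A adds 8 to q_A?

Firm E's profit: π = q_E(167 − 2q_E − q_A) − 16q_E.
∂π/∂q_E = 151 − 4q_E − q_A = 0 ⇒ q_E = 37.75 − 0.25q_A.
The reaction-function slope is −0.25, so an 8-unit rise in q_A moves q_E by −0.25 × 8 = −2. E's best response falls — the actions are strategic substitutes.

-2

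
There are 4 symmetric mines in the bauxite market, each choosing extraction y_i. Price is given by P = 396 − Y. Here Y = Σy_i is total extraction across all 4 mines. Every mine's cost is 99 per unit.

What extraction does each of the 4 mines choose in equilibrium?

59.4

A representative mine's profit is π_i = y_i(396 − Y) − 99y_i, with Y = y_i + Σ_{j≠i} y_j.
First-order condition: 297 − 2y_i − Σ_{j≠i} y_j = 0.
In a symmetric equilibrium every mine chooses the same y, so Σ_{j≠i} y_j = 3y. The condition becomes 297 − 5y = 0, giving y = 297/5 = 59.4.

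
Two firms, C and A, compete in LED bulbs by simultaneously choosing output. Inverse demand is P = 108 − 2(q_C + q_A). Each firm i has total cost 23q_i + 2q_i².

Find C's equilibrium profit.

289

Firm C's profit: π = q_C(108 − 2(q_C + q_A)) − 23q_C − 2q_C².
∂π/∂q_C = 85 − 8q_C − 2q_A = 0, so q_C = 10.625 − 0.25q_A.
The game is symmetric, so in equilibrium q_A = q_C: the reaction function gives 1.25q_C = 10.625, hence q_C = 8.5.
Price P = 108 − 2·17 = 74.
C's profit: (74 − 23)·8.5 − 2(8.5)² = 289.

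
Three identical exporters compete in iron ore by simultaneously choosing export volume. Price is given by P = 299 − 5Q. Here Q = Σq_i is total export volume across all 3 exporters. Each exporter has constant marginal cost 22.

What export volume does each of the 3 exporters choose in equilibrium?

A representative exporter's profit is π_i = q_i(299 − 5Q) − 22q_i, with Q = q_i + Σ_{j≠i} q_j.
First-order condition: 277 − 10q_i − 5Σ_{j≠i} q_j = 0.
In a symmetric equilibrium every exporter chooses the same q, so Σ_{j≠i} q_j = 2q. The condition becomes 277 − 20q = 0, giving q = 277/20 = 13.85.

13.85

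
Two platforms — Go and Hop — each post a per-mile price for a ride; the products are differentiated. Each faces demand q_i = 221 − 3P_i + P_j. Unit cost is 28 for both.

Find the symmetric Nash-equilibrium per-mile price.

Go's profit: π = (P_{Go} − 28)(221 − 3P_{Go} + P_{Hop}).
∂π/∂P_{Go} = 305 − 6P_{Go} + P_{Hop} = 0 ⇒ P_{Go} = 305/6 + (1/6)P_{Hop}.
The game is symmetric, so in equilibrium P_{Hop} = P_{Go}: the reaction function gives (5/6)P_{Go} = 305/6, hence P_{Go} = 61.

61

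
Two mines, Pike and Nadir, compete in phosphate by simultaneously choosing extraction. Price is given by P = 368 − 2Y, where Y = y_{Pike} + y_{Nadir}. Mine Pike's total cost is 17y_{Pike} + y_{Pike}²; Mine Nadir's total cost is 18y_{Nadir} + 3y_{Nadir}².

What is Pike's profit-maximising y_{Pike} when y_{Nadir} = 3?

57.5

Mine Pike's profit: π = y_{Pike}(368 − 2(y_{Pike} + y_{Nadir})) − 17y_{Pike} − y_{Pike}².
∂π/∂y_{Pike} = 351 − 6y_{Pike} − 2y_{Nadir} = 0, so y_{Pike} = 58.5 − (1/3)y_{Nadir}.
At y_{Nadir} = 3: y_{Pike} = 58.5 − (1/3)·3 = 57.5.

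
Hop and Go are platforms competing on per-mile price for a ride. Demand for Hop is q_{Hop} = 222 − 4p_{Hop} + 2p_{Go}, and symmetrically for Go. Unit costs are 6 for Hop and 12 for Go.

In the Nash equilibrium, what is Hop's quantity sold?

Hop's profit: π = (p_{Hop} − 6)(222 − 4p_{Hop} + 2p_{Go}).
∂π/∂p_{Hop} = 246 − 8p_{Hop} + 2p_{Go} = 0 ⇒ p_{Hop} = 30.75 + 0.25p_{Go}.
Similarly p_{Go} = 33.75 + 0.25p_{Hop}.
Plugging p_{Go} into Hop's best response: p_{Hop} = 30.75 + 0.25(33.75 + 0.25p_{Hop}) ⇒ 0.9375p_{Hop} = 39.1875, so p_{Hop} = 41.8.
Then p_{Go} = 33.75 + 0.25·41.8 = 44.2.
q_{Hop} = 222 − 4·41.8 + 2·44.2 = 143.2.

143.2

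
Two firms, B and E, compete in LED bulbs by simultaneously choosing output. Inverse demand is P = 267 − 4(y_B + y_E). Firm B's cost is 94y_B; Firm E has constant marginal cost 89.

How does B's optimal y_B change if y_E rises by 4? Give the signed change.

-2

Firm B's profit: π = y_B(267 − 4(y_B + y_E)) − 94y_B.
∂π/∂y_B = 173 − 8y_B − 4y_E = 0, so y_B = 21.625 − 0.5y_E.
The reaction-function slope is −0.5, so a 4-unit rise in y_E moves y_B by −0.5 × 4 = −2. B's best response falls — the actions are strategic substitutes.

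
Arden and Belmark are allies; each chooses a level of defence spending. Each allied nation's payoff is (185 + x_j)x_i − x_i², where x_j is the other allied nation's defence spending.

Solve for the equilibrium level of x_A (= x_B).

185

Arden's payoff is (185 + x_B)x_A − x_A².
∂π/∂x_A = 185 + x_B − 2x_A = 0, so x_A = 92.5 + 0.5x_B.
The game is symmetric, so in equilibrium x_B = x_A: the reaction function gives 0.5x_A = 92.5, hence x_A = 185.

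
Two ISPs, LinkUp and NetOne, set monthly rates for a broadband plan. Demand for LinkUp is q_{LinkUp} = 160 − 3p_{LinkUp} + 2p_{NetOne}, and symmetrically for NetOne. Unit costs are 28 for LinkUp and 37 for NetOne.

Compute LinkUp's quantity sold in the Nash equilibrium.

104.0625

LinkUp's profit: π = (p_{LinkUp} − 28)(160 − 3p_{LinkUp} + 2p_{NetOne}).
∂π/∂p_{LinkUp} = 244 − 6p_{LinkUp} + 2p_{NetOne} = 0 ⇒ p_{LinkUp} = 122/3 + (1/3)p_{NetOne}.
Similarly p_{NetOne} = 271/6 + (1/3)p_{LinkUp}.
Substituting the second reaction function into the first: p_{LinkUp} = 122/3 + (1/3)(271/6 + (1/3)p_{LinkUp}), which gives (8/9)p_{LinkUp} = 1003/18 ⇒ p_{LinkUp} = 62.6875.
Then p_{NetOne} = 271/6 + (1/3)·62.6875 = 66.0625.
q_{LinkUp} = 160 − 3·62.6875 + 2·66.0625 = 104.0625.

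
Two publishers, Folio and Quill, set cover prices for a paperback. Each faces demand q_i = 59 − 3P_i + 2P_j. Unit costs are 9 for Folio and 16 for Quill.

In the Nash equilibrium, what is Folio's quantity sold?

Folio's profit: π = (P_{Folio} − 9)(59 − 3P_{Folio} + 2P_{Quill}).
∂π/∂P_{Folio} = 86 − 6P_{Folio} + 2P_{Quill} = 0 ⇒ P_{Folio} = 43/3 + (1/3)P_{Quill}.
Similarly P_{Quill} = 107/6 + (1/3)P_{Folio}.
Solving the two reaction functions simultaneously: (1 − (1/3)(1/3))P_{Folio} = 43/3 + (1/3)·(107/6), so (8/9)P_{Folio} = 365/18 and P_{Folio} = 22.8125.
Then P_{Quill} = 107/6 + (1/3)·22.8125 = 25.4375.
q_{Folio} = 59 − 3·22.8125 + 2·25.4375 = 41.4375.

41.4375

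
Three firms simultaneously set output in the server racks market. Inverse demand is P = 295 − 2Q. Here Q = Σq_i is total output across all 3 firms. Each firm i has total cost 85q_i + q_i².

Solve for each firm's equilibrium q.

A representative firm's profit is π_i = q_i(295 − 2Q) − 85q_i − q_i², with Q = q_i + Σ_{j≠i} q_j.
First-order condition: 210 − 6q_i − 2Σ_{j≠i} q_j = 0.
Imposing symmetry (q_j = q for all j) turns Σ_{j≠i} q_j into 2q, so 210 = 10q and q = 21.

21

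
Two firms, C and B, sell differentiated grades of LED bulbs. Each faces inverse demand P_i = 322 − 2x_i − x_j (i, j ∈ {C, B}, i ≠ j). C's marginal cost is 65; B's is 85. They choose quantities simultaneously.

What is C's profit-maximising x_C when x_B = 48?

52.25

Firm C's profit: π = x_C(322 − 2x_C − x_B) − 65x_C.
∂π/∂x_C = 257 − 4x_C − x_B = 0 ⇒ x_C = 64.25 − 0.25x_B.
At x_B = 48: x_C = 64.25 − 0.25·48 = 52.25.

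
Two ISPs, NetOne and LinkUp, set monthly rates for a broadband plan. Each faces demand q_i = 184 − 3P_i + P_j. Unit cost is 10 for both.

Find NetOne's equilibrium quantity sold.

NetOne's profit: π = (P_{NetOne} − 10)(184 − 3P_{NetOne} + P_{LinkUp}).
∂π/∂P_{NetOne} = 214 − 6P_{NetOne} + P_{LinkUp} = 0 ⇒ P_{NetOne} = 107/3 + (1/6)P_{LinkUp}.
Setting P_{NetOne} = P_{LinkUp} in the reaction function: P_{NetOne} = 107/3 + (1/6)P_{NetOne}, so P_{NetOne} = (107/3) / (5/6) = 42.8.
q_{NetOne} = 184 − 3·42.8 + 42.8 = 98.4.

98.4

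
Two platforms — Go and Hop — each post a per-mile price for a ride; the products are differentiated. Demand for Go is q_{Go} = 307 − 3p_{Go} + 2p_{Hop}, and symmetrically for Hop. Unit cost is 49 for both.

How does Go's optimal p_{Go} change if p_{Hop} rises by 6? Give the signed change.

Go's profit: π = (p_{Go} − 49)(307 − 3p_{Go} + 2p_{Hop}).
∂π/∂p_{Go} = 454 − 6p_{Go} + 2p_{Hop} = 0 ⇒ p_{Go} = 227/3 + (1/3)p_{Hop}.
The reaction-function slope is 1/3, so a 6-unit rise in p_{Hop} moves p_{Go} by 1/3 × 6 = 2. Go's best response rises — the actions are strategic complements.

2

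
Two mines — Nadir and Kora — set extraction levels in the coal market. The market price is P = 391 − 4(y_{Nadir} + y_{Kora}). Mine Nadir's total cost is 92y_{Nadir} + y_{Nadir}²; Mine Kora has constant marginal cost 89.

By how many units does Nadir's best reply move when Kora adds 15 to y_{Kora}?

Mine Nadir's profit: π = y_{Nadir}(391 − 4(y_{Nadir} + y_{Kora})) − 92y_{Nadir} − y_{Nadir}².
∂π/∂y_{Nadir} = 299 − 10y_{Nadir} − 4y_{Kora} = 0, so y_{Nadir} = 29.9 − 0.4y_{Kora}.
The reaction-function slope is −0.4, so a 15-unit rise in y_{Kora} moves y_{Nadir} by −0.4 × 15 = −6. Nadir's best response falls — the actions are strategic substitutes.

-6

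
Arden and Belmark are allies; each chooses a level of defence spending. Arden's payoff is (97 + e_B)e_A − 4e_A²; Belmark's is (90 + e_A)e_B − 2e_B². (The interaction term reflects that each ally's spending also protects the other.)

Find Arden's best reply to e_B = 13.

13.75

Expanding Arden's payoff: 97e_A + e_Be_A − 4e_A².
∂π/∂e_A = 97 + e_B − 8e_A = 0, so e_A = 12.125 + 0.125e_B.
At e_B = 13: e_A = 12.125 + 0.125·13 = 13.75.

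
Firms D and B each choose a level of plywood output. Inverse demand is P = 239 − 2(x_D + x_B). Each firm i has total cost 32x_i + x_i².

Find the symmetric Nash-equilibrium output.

25.875

Firm D's profit: π = x_D(239 − 2(x_D + x_B)) − 32x_D − x_D².
∂π/∂x_D = 207 − 6x_D − 2x_B = 0, so x_D = 34.5 − (1/3)x_B.
Setting x_D = x_B in the reaction function: x_D = 34.5 − (1/3)x_D, so x_D = 34.5 / (4/3) = 25.875.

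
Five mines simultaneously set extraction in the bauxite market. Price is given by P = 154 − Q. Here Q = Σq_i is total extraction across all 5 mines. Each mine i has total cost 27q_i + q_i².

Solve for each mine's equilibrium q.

15.875

A representative mine's profit is π_i = q_i(154 − Q) − 27q_i − q_i², with Q = q_i + Σ_{j≠i} q_j.
First-order condition: 127 − 4q_i − Σ_{j≠i} q_j = 0.
Imposing symmetry (q_j = q for all j) turns Σ_{j≠i} q_j into 4q, so 127 = 8q and q = 15.875.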